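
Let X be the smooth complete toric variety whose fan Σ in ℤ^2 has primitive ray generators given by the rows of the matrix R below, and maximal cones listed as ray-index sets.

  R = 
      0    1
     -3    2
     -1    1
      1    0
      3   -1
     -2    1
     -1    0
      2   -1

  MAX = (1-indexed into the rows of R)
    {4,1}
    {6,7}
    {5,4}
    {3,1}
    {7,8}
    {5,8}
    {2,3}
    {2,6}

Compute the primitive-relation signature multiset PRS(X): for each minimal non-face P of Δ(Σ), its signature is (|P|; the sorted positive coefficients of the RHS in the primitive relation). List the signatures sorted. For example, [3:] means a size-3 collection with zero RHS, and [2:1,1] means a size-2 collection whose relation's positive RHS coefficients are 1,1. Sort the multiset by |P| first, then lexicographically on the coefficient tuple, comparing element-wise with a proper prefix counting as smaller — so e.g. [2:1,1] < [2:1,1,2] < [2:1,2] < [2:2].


The 20 primitive collections of Σ (r=8, n=2):

  P = {4,7}:  v_{4} + v_{7} = 0  ⇒ sig = [2:]
  P = {6,8}:  v_{6} + v_{8} = 0  ⇒ sig = [2:]
  P = {1,7}:  v_{1} + v_{7} = v_{3}  ⇒ sig = [2:1]
  P = {2,5}:  v_{2} + v_{5} = v_{1}  ⇒ sig = [2:1]
  P = {2,8}:  v_{2} + v_{8} = v_{3}  ⇒ sig = [2:1]
  P = {3,4}:  v_{3} + v_{4} = v_{1}  ⇒ sig = [2:1]
  P = {3,6}:  v_{3} + v_{6} = v_{2}  ⇒ sig = [2:1]
  P = {3,7}:  v_{3} + v_{7} = v_{6}  ⇒ sig = [2:1]
  P = {3,8}:  v_{3} + v_{8} = v_{4}  ⇒ sig = [2:1]
  P = {4,6}:  v_{4} + v_{6} = v_{3}  ⇒ sig = [2:1]
  P = {4,8}:  v_{4} + v_{8} = v_{5}  ⇒ sig = [2:1]
  P = {5,6}:  v_{5} + v_{6} = v_{4}  ⇒ sig = [2:1]
  P = {5,7}:  v_{5} + v_{7} = v_{8}  ⇒ sig = [2:1]
  P = {1,6}:  v_{1} + v_{6} = 2·v_{3}  ⇒ sig = [2:2]
  P = {1,8}:  v_{1} + v_{8} = 2·v_{4}  ⇒ sig = [2:2]
  P = {2,4}:  v_{2} + v_{4} = 2·v_{3}  ⇒ sig = [2:2]
  P = {2,7}:  v_{2} + v_{7} = 2·v_{6}  ⇒ sig = [2:2]
  P = {3,5}:  v_{3} + v_{5} = 2·v_{4}  ⇒ sig = [2:2]
  P = {1,2}:  v_{1} + v_{2} = 3·v_{3}  ⇒ sig = [2:3]
  P = {1,5}:  v_{1} + v_{5} = 3·v_{4}  ⇒ sig = [2:3]

Signatures (|P|; sorted positive RHS coefficients), sorted:
    [2:]
    [2:]
    [2:1]
    [2:1]
    [2:1]
    [2:1]
    [2:1]
    [2:1]
    [2:1]
    [2:1]
    [2:1]
    [2:1]
    [2:1]
    [2:2]
    [2:2]
    [2:2]
    [2:2]
    [2:2]
    [2:3]
    [2:3]


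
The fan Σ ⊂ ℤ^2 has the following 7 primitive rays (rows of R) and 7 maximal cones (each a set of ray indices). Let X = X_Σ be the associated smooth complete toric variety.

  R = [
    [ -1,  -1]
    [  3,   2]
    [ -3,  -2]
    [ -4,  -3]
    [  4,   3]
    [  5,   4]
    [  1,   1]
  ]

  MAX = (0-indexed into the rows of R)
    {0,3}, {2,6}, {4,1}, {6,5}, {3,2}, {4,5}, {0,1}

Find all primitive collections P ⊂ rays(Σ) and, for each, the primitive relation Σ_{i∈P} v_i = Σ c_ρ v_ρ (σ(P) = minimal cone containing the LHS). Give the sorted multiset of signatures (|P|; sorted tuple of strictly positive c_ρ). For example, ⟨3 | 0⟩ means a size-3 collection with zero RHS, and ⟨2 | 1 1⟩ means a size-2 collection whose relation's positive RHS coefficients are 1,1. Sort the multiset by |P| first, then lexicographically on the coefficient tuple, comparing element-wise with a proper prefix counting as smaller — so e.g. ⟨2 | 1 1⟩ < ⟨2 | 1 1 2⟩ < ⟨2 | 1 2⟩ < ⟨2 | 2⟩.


14 collections generate NE(X_Σ); each relation:

  P={0,6}:  v_{0} + v_{6} = 0 ; sig = ⟨2 | 0⟩
  P={1,2}:  v_{1} + v_{2} = 0 ; sig = ⟨2 | 0⟩
  P={3,4}:  v_{3} + v_{4} = 0 ; sig = ⟨2 | 0⟩
  P={0,2}:  v_{0} + v_{2} = v_{3} ; sig = ⟨2 | 1⟩
  P={0,4}:  v_{0} + v_{4} = v_{1} ; sig = ⟨2 | 1⟩
  P={0,5}:  v_{0} + v_{5} = v_{4} ; sig = ⟨2 | 1⟩
  P={1,3}:  v_{1} + v_{3} = v_{0} ; sig = ⟨2 | 1⟩
  P={1,6}:  v_{1} + v_{6} = v_{4} ; sig = ⟨2 | 1⟩
  P={2,4}:  v_{2} + v_{4} = v_{6} ; sig = ⟨2 | 1⟩
  P={3,5}:  v_{3} + v_{5} = v_{6} ; sig = ⟨2 | 1⟩
  P={3,6}:  v_{3} + v_{6} = v_{2} ; sig = ⟨2 | 1⟩
  P={4,6}:  v_{4} + v_{6} = v_{5} ; sig = ⟨2 | 1⟩
  P={1,5}:  v_{1} + v_{5} = 2·v_{4} ; sig = ⟨2 | 2⟩
  P={2,5}:  v_{2} + v_{5} = 2·v_{6} ; sig = ⟨2 | 2⟩

Hence PRS(X_Σ) =
    |P|=2: 14 collections, coeffs (), (), (), (1), (1), (1), (1), (1), (1), (1), (1), (1), (2), (2)


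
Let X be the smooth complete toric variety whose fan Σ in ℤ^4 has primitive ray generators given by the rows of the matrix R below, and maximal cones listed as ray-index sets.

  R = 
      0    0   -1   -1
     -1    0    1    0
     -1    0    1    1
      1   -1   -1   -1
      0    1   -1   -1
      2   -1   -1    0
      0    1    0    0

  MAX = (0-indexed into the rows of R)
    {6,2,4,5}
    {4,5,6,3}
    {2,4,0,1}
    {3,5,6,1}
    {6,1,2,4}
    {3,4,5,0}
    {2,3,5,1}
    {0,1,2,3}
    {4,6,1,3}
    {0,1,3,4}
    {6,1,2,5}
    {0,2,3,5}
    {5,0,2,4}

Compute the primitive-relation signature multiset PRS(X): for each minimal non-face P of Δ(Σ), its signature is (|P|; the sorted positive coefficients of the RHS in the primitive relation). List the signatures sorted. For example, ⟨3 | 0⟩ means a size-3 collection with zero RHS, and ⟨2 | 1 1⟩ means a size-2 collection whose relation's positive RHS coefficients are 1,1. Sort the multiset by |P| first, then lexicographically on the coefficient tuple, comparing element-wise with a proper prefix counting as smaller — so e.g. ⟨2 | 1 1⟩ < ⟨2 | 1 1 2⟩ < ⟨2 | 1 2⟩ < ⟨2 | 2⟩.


Minimal non-faces — 5 found among 7 rays, 13 max cones:

  P = {0,6}:  v_{0} + v_{6} = v_{4}  so sig = ⟨2 | 1⟩
  P = {2,3,6}:  v_{2} + v_{3} + v_{6} = 0  so sig = ⟨3 | 0⟩
  P = {0,1,5}:  v_{0} + v_{1} + v_{5} = v_{3}  so sig = ⟨3 | 1⟩
  P = {2,3,4}:  v_{2} + v_{3} + v_{4} = v_{0}  so sig = ⟨3 | 1⟩
  P = {1,4,5}:  v_{1} + v_{4} + v_{5} = v_{3} + v_{6}  so sig = ⟨3 | 1 1⟩

Sorted signature multiset PRS(X):
    |P|=2: 1 collection, coeffs (1)
    |P|=3: 4 collections, coeffs (), (1), (1), (1,1)


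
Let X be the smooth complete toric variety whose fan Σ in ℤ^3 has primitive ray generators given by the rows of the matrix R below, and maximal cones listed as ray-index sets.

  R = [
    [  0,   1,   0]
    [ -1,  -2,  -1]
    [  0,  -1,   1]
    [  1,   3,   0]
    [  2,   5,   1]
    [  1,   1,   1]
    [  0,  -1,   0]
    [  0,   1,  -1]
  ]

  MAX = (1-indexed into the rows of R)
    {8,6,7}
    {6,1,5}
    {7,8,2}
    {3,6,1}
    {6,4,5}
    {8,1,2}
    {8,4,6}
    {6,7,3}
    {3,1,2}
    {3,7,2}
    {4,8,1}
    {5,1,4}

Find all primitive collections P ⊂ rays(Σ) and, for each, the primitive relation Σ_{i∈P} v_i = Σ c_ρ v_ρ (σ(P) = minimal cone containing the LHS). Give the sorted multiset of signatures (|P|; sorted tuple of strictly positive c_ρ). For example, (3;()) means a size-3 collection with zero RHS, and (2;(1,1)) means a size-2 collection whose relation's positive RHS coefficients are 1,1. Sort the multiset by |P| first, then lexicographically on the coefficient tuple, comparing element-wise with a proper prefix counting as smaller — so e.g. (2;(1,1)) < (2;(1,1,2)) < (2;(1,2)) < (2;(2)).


12 collections generate NE(X_Σ); each relation:

  • {1,7}:  v_{1} + v_{7} = 0  ⇒ sig = (2;())
  • {3,8}:  v_{3} + v_{8} = 0  ⇒ sig = (2;())
  • {2,4}:  v_{2} + v_{4} = v_{8}  ⇒ sig = (2;(1))
  • {2,5}:  v_{2} + v_{5} = v_{4}  ⇒ sig = (2;(1))
  • {2,6}:  v_{2} + v_{6} = v_{7}  ⇒ sig = (2;(1))
  • {3,4}:  v_{3} + v_{4} = v_{1} + v_{6}  ⇒ sig = (2;(1,1))
  • {4,7}:  v_{4} + v_{7} = v_{6} + v_{8}  ⇒ sig = (2;(1,1))
  • {5,7}:  v_{5} + v_{7} = v_{4} + v_{6}  ⇒ sig = (2;(1,1))
  • {5,8}:  v_{5} + v_{8} = 2·v_{4}  ⇒ sig = (2;(2))
  • {3,5}:  v_{3} + v_{5} = 2·v_{1} + 2·v_{6}  ⇒ sig = (2;(2,2))
  • {1,4,6}:  v_{1} + v_{4} + v_{6} = v_{5}  ⇒ sig = (3;(1))
  • {1,6,8}:  v_{1} + v_{6} + v_{8} = v_{4}  ⇒ sig = (3;(1))

Hence PRS(X_Σ) =
    |P|=2: 10 collections, coeffs (), (), (1), (1), (1), (1,1), (1,1), (1,1), (2), (2,2)
    |P|=3: 2 collections, coeffs (1), (1)


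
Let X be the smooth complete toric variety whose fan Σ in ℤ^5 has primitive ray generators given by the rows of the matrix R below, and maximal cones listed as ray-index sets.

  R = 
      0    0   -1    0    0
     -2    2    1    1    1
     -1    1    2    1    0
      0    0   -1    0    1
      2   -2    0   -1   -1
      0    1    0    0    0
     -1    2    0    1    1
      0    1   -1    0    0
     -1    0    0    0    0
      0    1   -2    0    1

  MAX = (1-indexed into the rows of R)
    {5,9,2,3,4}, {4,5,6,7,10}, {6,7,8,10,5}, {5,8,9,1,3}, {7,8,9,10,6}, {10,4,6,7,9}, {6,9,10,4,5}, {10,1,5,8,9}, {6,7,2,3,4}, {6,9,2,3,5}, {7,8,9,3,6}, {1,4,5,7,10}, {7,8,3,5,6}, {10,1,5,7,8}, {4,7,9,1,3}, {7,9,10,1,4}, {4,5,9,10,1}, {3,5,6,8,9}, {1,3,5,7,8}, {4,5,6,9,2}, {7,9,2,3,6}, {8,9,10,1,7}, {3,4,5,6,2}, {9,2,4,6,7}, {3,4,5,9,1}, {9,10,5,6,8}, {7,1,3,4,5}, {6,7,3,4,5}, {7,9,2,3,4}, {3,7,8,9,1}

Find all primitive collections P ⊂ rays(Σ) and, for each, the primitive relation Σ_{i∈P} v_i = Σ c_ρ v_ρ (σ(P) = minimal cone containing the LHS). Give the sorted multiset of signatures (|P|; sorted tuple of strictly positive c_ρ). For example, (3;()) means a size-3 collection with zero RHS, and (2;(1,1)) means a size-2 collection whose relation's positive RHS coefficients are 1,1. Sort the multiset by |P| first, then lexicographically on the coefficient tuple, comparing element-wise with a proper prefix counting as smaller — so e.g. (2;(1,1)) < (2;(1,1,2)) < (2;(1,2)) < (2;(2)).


Minimal non-faces — 9 found among 10 rays, 30 max cones:

  P={1,6}:  v_{1} + v_{6} = v_{8}  →  sig = (2;(1))
  P={3,10}:  v_{3} + v_{10} = v_{7}  →  sig = (2;(1))
  P={4,8}:  v_{4} + v_{8} = v_{10}  →  sig = (2;(1))
  P={1,2}:  v_{1} + v_{2} = v_{7} + v_{9}  →  sig = (2;(1,1))
  P={2,8}:  v_{2} + v_{8} = v_{6} + v_{7} + v_{9}  →  sig = (2;(1,1,1))
  P={2,10}:  v_{2} + v_{10} = v_{4} + v_{6} + v_{7} + v_{9}  →  sig = (2;(1,1,1,1))
  P={5,7,9}:  v_{5} + v_{7} + v_{9} = 0  →  sig = (3;())
  P={2,5,7}:  v_{2} + v_{5} + v_{7} = v_{3} + v_{4} + v_{6}  →  sig = (3;(1,1,1))
  P={3,4,6,9}:  v_{3} + v_{4} + v_{6} + v_{9} = v_{2}  →  sig = (4;(1))

Sorted signature multiset PRS(X):
[(2;(1)), (2;(1)), (2;(1)), (2;(1,1)), (2;(1,1,1)), (2;(1,1,1,1)), (3;()), (3;(1,1,1)), (4;(1))]


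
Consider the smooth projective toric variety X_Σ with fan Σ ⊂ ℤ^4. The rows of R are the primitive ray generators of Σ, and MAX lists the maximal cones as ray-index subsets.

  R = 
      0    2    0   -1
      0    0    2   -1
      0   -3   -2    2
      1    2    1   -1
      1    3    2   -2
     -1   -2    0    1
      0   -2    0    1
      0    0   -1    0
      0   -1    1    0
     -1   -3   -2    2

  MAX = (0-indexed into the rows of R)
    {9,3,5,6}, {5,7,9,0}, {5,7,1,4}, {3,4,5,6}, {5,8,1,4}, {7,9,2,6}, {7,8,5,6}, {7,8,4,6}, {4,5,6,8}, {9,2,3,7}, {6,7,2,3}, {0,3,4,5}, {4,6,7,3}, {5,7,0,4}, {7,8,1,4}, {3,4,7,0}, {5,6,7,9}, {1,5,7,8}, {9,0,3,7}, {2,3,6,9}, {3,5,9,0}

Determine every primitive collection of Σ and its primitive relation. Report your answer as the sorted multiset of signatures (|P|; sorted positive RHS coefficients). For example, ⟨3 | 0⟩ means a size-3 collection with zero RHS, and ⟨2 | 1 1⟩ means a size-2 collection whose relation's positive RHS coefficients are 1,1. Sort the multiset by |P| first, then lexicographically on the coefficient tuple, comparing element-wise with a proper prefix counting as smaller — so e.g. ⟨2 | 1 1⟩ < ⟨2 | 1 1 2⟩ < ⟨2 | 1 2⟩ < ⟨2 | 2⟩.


18 collections generate NE(X_Σ); each relation:

  P = {0,6}:  v_{0} + v_{6} = 0  ⇒ sig = ⟨2 | 0⟩
  P = {4,9}:  v_{4} + v_{9} = 0  ⇒ sig = ⟨2 | 0⟩
  P = {1,3}:  v_{1} + v_{3} = v_{4} + v_{8}  ⇒ sig = ⟨2 | 1 1⟩
  P = {2,5}:  v_{2} + v_{5} = v_{6} + v_{9}  ⇒ sig = ⟨2 | 1 1⟩
  P = {3,8}:  v_{3} + v_{8} = v_{4} + v_{6}  ⇒ sig = ⟨2 | 1 1⟩
  P = {0,2}:  v_{0} + v_{2} = v_{3} + v_{7} + v_{9}  ⇒ sig = ⟨2 | 1 1 1⟩
  P = {0,8}:  v_{0} + v_{8} = v_{4} + v_{5} + v_{7}  ⇒ sig = ⟨2 | 1 1 1⟩
  P = {1,2}:  v_{1} + v_{2} = v_{6} + v_{7} + v_{8}  ⇒ sig = ⟨2 | 1 1 1⟩
  P = {1,9}:  v_{1} + v_{9} = v_{5} + v_{7} + v_{8}  ⇒ sig = ⟨2 | 1 1 1⟩
  P = {2,4}:  v_{2} + v_{4} = v_{3} + v_{6} + v_{7}  ⇒ sig = ⟨2 | 1 1 1⟩
  P = {8,9}:  v_{8} + v_{9} = v_{5} + v_{6} + v_{7}  ⇒ sig = ⟨2 | 1 1 1⟩
  P = {2,8}:  v_{2} + v_{8} = 2·v_{6} + v_{7}  ⇒ sig = ⟨2 | 1 2⟩
  P = {1,6}:  v_{1} + v_{6} = 2·v_{8}  ⇒ sig = ⟨2 | 2⟩
  P = {0,1}:  v_{0} + v_{1} = 2·v_{4} + 2·v_{5} + 2·v_{7}  ⇒ sig = ⟨2 | 2 2 2⟩
  P = {3,5,7}:  v_{3} + v_{5} + v_{7} = 0  ⇒ sig = ⟨3 | 0⟩
  P = {3,6,7,9}:  v_{3} + v_{6} + v_{7} + v_{9} = v_{2}  ⇒ sig = ⟨4 | 1⟩
  P = {4,5,6,7}:  v_{4} + v_{5} + v_{6} + v_{7} = v_{8}  ⇒ sig = ⟨4 | 1⟩
  P = {4,5,7,8}:  v_{4} + v_{5} + v_{7} + v_{8} = v_{1}  ⇒ sig = ⟨4 | 1⟩

Sorted signature multiset PRS(X):
    ⟨2 | 0⟩
    ⟨2 | 0⟩
    ⟨2 | 1 1⟩
    ⟨2 | 1 1⟩
    ⟨2 | 1 1⟩
    ⟨2 | 1 1 1⟩
    ⟨2 | 1 1 1⟩
    ⟨2 | 1 1 1⟩
    ⟨2 | 1 1 1⟩
    ⟨2 | 1 1 1⟩
    ⟨2 | 1 1 1⟩
    ⟨2 | 1 2⟩
    ⟨2 | 2⟩
    ⟨2 | 2 2 2⟩
    ⟨3 | 0⟩
    ⟨4 | 1⟩
    ⟨4 | 1⟩
    ⟨4 | 1⟩


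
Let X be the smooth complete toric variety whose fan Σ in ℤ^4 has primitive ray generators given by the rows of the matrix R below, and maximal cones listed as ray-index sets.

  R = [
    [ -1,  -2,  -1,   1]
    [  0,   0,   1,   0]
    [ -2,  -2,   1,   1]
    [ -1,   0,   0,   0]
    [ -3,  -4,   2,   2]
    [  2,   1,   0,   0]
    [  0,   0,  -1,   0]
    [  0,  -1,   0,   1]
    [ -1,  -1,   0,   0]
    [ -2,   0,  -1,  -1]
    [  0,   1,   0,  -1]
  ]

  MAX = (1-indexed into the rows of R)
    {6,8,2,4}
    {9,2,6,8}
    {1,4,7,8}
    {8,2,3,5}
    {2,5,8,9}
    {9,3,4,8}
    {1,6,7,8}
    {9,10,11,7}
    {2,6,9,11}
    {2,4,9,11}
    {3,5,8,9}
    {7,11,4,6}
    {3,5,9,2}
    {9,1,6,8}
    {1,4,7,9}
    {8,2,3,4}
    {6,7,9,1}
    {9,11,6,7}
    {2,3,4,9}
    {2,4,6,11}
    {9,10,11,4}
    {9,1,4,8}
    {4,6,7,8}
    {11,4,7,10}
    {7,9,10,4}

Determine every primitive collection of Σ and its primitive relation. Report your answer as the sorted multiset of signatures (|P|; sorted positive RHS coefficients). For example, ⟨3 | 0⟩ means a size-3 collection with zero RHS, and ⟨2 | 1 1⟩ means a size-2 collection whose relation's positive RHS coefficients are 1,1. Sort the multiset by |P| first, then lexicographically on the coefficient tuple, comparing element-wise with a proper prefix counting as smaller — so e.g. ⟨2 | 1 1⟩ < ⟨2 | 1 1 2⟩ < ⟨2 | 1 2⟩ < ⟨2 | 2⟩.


Σ has 25 primitive collections:

  {2,7}:  v_{2} + v_{7} = 0  →  sig = ⟨2 | 0⟩
  {8,11}:  v_{8} + v_{11} = 0  →  sig = ⟨2 | 0⟩
  {1,2}:  v_{1} + v_{2} = v_{8} + v_{9}  →  sig = ⟨2 | 1 1⟩
  {1,11}:  v_{1} + v_{11} = v_{7} + v_{9}  →  sig = ⟨2 | 1 1⟩
  {3,6}:  v_{3} + v_{6} = v_{2} + v_{8}  →  sig = ⟨2 | 1 1⟩
  {6,10}:  v_{6} + v_{10} = v_{7} + v_{11}  →  sig = ⟨2 | 1 1⟩
  {2,10}:  v_{2} + v_{10} = v_{4} + v_{9} + v_{11}  →  sig = ⟨2 | 1 1 1⟩
  {3,7}:  v_{3} + v_{7} = v_{4} + v_{8} + v_{9}  →  sig = ⟨2 | 1 1 1⟩
  {3,11}:  v_{3} + v_{11} = v_{2} + v_{4} + v_{9}  →  sig = ⟨2 | 1 1 1⟩
  {5,7}:  v_{5} + v_{7} = v_{3} + v_{8} + v_{9}  →  sig = ⟨2 | 1 1 1⟩
  {5,11}:  v_{5} + v_{11} = v_{2} + v_{3} + v_{9}  →  sig = ⟨2 | 1 1 1⟩
  {8,10}:  v_{8} + v_{10} = v_{4} + v_{7} + v_{9}  →  sig = ⟨2 | 1 1 1⟩
  {5,10}:  v_{5} + v_{10} = v_{3} + v_{4} + 2·v_{9}  →  sig = ⟨2 | 1 1 2⟩
  {1,3}:  v_{1} + v_{3} = v_{4} + 2·v_{8} + 2·v_{9}  →  sig = ⟨2 | 1 2 2⟩
  {1,5}:  v_{1} + v_{5} = v_{3} + 2·v_{8} + 2·v_{9}  →  sig = ⟨2 | 1 2 2⟩
  {1,10}:  v_{1} + v_{10} = v_{4} + 2·v_{7} + 2·v_{9}  →  sig = ⟨2 | 1 2 2⟩
  {5,6}:  v_{5} + v_{6} = 2·v_{2} + 2·v_{8} + v_{9}  →  sig = ⟨2 | 1 2 2⟩
  {4,5}:  v_{4} + v_{5} = 2·v_{3}  →  sig = ⟨2 | 2⟩
  {3,10}:  v_{3} + v_{10} = 2·v_{4} + 2·v_{9}  →  sig = ⟨2 | 2 2⟩
  {4,6,9}:  v_{4} + v_{6} + v_{9} = 0  →  sig = ⟨3 | 0⟩
  {7,8,9}:  v_{7} + v_{8} + v_{9} = v_{1}  →  sig = ⟨3 | 1⟩
  {1,4,6}:  v_{1} + v_{4} + v_{6} = v_{7} + v_{8}  →  sig = ⟨3 | 1 1⟩
  {2,3,8,9}:  v_{2} + v_{3} + v_{8} + v_{9} = v_{5}  →  sig = ⟨4 | 1⟩
  {2,4,8,9}:  v_{2} + v_{4} + v_{8} + v_{9} = v_{3}  →  sig = ⟨4 | 1⟩
  {4,7,9,11}:  v_{4} + v_{7} + v_{9} + v_{11} = v_{10}  →  sig = ⟨4 | 1⟩

so the primitive-relation signature multiset is
    ⟨2 | 0⟩
    ⟨2 | 0⟩
    ⟨2 | 1 1⟩
    ⟨2 | 1 1⟩
    ⟨2 | 1 1⟩
    ⟨2 | 1 1⟩
    ⟨2 | 1 1 1⟩
    ⟨2 | 1 1 1⟩
    ⟨2 | 1 1 1⟩
    ⟨2 | 1 1 1⟩
    ⟨2 | 1 1 1⟩
    ⟨2 | 1 1 1⟩
    ⟨2 | 1 1 2⟩
    ⟨2 | 1 2 2⟩
    ⟨2 | 1 2 2⟩
    ⟨2 | 1 2 2⟩
    ⟨2 | 1 2 2⟩
    ⟨2 | 2⟩
    ⟨2 | 2 2⟩
    ⟨3 | 0⟩
    ⟨3 | 1⟩
    ⟨3 | 1 1⟩
    ⟨4 | 1⟩
    ⟨4 | 1⟩
    ⟨4 | 1⟩


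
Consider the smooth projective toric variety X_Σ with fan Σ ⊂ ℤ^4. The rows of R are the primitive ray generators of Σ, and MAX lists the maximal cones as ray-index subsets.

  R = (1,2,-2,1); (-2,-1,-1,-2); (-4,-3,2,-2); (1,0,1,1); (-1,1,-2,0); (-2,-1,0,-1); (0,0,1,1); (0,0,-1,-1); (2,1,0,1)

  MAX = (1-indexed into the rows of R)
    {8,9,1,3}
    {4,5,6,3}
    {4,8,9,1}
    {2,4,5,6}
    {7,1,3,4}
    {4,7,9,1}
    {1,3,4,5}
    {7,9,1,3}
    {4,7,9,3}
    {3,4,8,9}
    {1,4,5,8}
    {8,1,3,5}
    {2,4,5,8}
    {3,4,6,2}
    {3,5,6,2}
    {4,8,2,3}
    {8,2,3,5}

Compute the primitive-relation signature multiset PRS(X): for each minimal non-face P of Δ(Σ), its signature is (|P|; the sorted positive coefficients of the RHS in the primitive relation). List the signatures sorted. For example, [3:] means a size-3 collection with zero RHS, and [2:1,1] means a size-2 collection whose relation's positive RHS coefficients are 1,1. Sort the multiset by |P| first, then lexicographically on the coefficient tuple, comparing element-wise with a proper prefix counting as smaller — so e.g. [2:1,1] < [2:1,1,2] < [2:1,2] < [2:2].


|primitive collections| = 14. Relations:

  P = {6,9}:  v_{6} + v_{9} = 0 — sig = [2:]
  P = {7,8}:  v_{7} + v_{8} = 0 — sig = [2:]
  P = {1,6}:  v_{1} + v_{6} = v_{5} — sig = [2:1]
  P = {2,7}:  v_{2} + v_{7} = v_{6} — sig = [2:1]
  P = {2,9}:  v_{2} + v_{9} = v_{8} — sig = [2:1]
  P = {5,9}:  v_{5} + v_{9} = v_{1} — sig = [2:1]
  P = {6,8}:  v_{6} + v_{8} = v_{2} — sig = [2:1]
  P = {1,2}:  v_{1} + v_{2} = v_{5} + v_{8} — sig = [2:1,1]
  P = {6,7}:  v_{6} + v_{7} = v_{1} + v_{3} + v_{4} — sig = [2:1,1,1]
  P = {5,7}:  v_{5} + v_{7} = 2·v_{1} + v_{3} + v_{4} — sig = [2:1,1,2]
  P = {1,3,4,8}:  v_{1} + v_{3} + v_{4} + v_{8} = v_{6} — sig = [4:1]
  P = {1,3,4,9}:  v_{1} + v_{3} + v_{4} + v_{9} = v_{7} — sig = [4:1]
  P = {3,4,5,8}:  v_{3} + v_{4} + v_{5} + v_{8} = 2·v_{6} — sig = [4:2]
  P = {2,3,4,5}:  v_{2} + v_{3} + v_{4} + v_{5} = 3·v_{6} — sig = [4:3]

Signatures (|P|; sorted positive RHS coefficients), sorted:
{ [2:] ×2,  [2:1] ×5,  [2:1,1],  [2:1,1,1],  [2:1,1,2],  [4:1] ×2,  [4:2],  [4:3] }


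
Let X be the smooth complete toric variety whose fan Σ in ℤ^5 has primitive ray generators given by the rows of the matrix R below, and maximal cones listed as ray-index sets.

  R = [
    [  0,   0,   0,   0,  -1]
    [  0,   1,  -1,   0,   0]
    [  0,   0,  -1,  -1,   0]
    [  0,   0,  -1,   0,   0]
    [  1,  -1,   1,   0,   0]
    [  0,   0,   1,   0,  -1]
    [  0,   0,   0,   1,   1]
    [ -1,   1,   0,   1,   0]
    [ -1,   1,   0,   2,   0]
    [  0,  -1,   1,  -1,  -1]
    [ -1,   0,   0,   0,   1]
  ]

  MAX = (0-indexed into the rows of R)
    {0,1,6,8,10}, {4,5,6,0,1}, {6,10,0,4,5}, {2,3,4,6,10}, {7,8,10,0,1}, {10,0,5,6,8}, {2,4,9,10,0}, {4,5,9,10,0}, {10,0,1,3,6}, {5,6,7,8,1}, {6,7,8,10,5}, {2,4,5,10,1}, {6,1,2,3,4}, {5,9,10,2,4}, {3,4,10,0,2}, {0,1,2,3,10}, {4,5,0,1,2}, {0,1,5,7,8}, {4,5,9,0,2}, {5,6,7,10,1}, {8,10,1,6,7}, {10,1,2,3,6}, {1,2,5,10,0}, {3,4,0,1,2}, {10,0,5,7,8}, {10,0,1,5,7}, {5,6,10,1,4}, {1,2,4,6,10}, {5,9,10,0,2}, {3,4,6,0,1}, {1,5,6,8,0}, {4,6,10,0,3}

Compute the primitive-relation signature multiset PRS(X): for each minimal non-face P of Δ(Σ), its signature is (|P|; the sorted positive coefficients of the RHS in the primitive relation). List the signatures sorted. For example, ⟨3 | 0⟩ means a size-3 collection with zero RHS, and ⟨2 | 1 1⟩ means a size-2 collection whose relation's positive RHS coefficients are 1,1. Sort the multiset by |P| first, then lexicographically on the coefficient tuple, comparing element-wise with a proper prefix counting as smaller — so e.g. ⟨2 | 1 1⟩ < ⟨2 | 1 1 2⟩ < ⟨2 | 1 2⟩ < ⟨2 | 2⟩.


The 20 primitive collections of Σ (r=11, n=5):

  • {3,5}:  v_{3} + v_{5} = v_{0}  ⟹  sig = ⟨2 | 1⟩
  • {1,9}:  v_{1} + v_{9} = v_{2} + v_{5}  ⟹  sig = ⟨2 | 1 1⟩
  • {4,7}:  v_{4} + v_{7} = v_{5} + v_{6}  ⟹  sig = ⟨2 | 1 1⟩
  • {2,7}:  v_{2} + v_{7} = v_{0} + v_{1} + v_{10}  ⟹  sig = ⟨2 | 1 1 1⟩
  • {6,9}:  v_{6} + v_{9} = v_{0} + v_{4} + v_{10}  ⟹  sig = ⟨2 | 1 1 1⟩
  • {7,9}:  v_{7} + v_{9} = v_{0} + v_{5} + v_{10}  ⟹  sig = ⟨2 | 1 1 1⟩
  • {2,8}:  v_{2} + v_{8} = 2·v_{0} + v_{1} + v_{6} + v_{10}  ⟹  sig = ⟨2 | 1 1 1 2⟩
  • {3,7}:  v_{3} + v_{7} = 2·v_{0} + v_{1} + v_{6} + v_{10}  ⟹  sig = ⟨2 | 1 1 1 2⟩
  • {3,9}:  v_{3} + v_{9} = 2·v_{0} + v_{2} + v_{4} + v_{10}  ⟹  sig = ⟨2 | 1 1 1 2⟩
  • {8,9}:  v_{8} + v_{9} = 2·v_{0} + v_{5} + v_{6} + v_{10}  ⟹  sig = ⟨2 | 1 1 1 2⟩
  • {4,8}:  v_{4} + v_{8} = v_{0} + v_{5} + 2·v_{6}  ⟹  sig = ⟨2 | 1 1 2⟩
  • {3,8}:  v_{3} + v_{8} = 3·v_{0} + v_{1} + 2·v_{6} + v_{10}  ⟹  sig = ⟨2 | 1 1 2 3⟩
  • {2,5,6}:  v_{2} + v_{5} + v_{6} = 0  ⟹  sig = ⟨3 | 0⟩
  • {0,2,6}:  v_{0} + v_{2} + v_{6} = v_{3}  ⟹  sig = ⟨3 | 1⟩
  • {0,6,7}:  v_{0} + v_{6} + v_{7} = v_{8}  ⟹  sig = ⟨3 | 1⟩
  • {0,1,4,10}:  v_{0} + v_{1} + v_{4} + v_{10} = 0  ⟹  sig = ⟨4 | 0⟩
  • {1,3,4,10}:  v_{1} + v_{3} + v_{4} + v_{10} = v_{2} + v_{6}  ⟹  sig = ⟨4 | 1 1⟩
  • {1,5,8,10}:  v_{1} + v_{5} + v_{8} + v_{10} = 2·v_{7}  ⟹  sig = ⟨4 | 2⟩
  • {0,1,5,6,10}:  v_{0} + v_{1} + v_{5} + v_{6} + v_{10} = v_{7}  ⟹  sig = ⟨5 | 1⟩
  • {0,2,4,5,10}:  v_{0} + v_{2} + v_{4} + v_{5} + v_{10} = v_{9}  ⟹  sig = ⟨5 | 1⟩

Hence PRS(X_Σ) =
[⟨2 | 1⟩, ⟨2 | 1 1⟩, ⟨2 | 1 1⟩, ⟨2 | 1 1 1⟩, ⟨2 | 1 1 1⟩, ⟨2 | 1 1 1⟩, ⟨2 | 1 1 1 2⟩, ⟨2 | 1 1 1 2⟩, ⟨2 | 1 1 1 2⟩, ⟨2 | 1 1 1 2⟩, ⟨2 | 1 1 2⟩, ⟨2 | 1 1 2 3⟩, ⟨3 | 0⟩, ⟨3 | 1⟩, ⟨3 | 1⟩, ⟨4 | 0⟩, ⟨4 | 1 1⟩, ⟨4 | 2⟩, ⟨5 | 1⟩, ⟨5 | 1⟩]


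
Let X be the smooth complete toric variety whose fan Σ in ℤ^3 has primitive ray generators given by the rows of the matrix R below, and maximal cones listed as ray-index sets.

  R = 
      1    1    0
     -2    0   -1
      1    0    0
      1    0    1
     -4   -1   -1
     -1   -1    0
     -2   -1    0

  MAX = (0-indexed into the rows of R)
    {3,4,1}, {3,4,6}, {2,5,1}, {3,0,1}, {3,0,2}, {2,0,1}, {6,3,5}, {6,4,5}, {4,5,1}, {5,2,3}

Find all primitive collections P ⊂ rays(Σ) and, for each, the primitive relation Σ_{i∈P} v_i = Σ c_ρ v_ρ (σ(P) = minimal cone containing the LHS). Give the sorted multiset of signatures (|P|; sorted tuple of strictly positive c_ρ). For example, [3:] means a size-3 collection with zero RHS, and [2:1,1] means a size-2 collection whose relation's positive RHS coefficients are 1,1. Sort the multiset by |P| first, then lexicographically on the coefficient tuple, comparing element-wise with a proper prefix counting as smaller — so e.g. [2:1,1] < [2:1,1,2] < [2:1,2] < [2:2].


Δ(Σ) — 7 vertices, 9 min non-faces:

  P = {0,5}:  v_{0} + v_{5} = 0  so sig = [2:]
  P = {1,6}:  v_{1} + v_{6} = v_{4}  so sig = [2:1]
  P = {2,6}:  v_{2} + v_{6} = v_{5}  so sig = [2:1]
  P = {0,6}:  v_{0} + v_{6} = v_{1} + v_{3}  so sig = [2:1,1]
  P = {2,4}:  v_{2} + v_{4} = v_{1} + v_{5}  so sig = [2:1,1]
  P = {0,4}:  v_{0} + v_{4} = 2·v_{1} + v_{3}  so sig = [2:1,2]
  P = {1,2,3}:  v_{1} + v_{2} + v_{3} = 0  so sig = [3:]
  P = {1,3,5}:  v_{1} + v_{3} + v_{5} = v_{6}  so sig = [3:1]
  P = {3,4,5}:  v_{3} + v_{4} + v_{5} = 2·v_{6}  so sig = [3:2]

Sorted signature multiset PRS(X):
{ [2:],  [2:1] ×2,  [2:1,1] ×2,  [2:1,2],  [3:],  [3:1],  [3:2] }


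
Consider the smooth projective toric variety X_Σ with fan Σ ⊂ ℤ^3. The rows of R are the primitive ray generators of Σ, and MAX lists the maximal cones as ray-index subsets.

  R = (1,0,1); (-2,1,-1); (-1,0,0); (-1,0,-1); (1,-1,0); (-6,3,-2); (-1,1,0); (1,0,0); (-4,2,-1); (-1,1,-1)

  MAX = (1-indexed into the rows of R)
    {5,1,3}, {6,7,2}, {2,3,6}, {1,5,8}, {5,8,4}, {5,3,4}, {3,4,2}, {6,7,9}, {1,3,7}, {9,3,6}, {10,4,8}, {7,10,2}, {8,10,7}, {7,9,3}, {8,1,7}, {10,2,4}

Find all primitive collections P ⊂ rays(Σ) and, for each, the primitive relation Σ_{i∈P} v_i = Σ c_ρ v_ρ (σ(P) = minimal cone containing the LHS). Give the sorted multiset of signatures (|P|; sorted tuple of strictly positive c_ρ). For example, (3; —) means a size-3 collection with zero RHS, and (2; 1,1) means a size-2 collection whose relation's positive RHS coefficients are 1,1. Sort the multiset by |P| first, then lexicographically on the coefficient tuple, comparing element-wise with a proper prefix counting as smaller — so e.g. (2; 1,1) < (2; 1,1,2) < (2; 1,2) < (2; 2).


23 collections generate NE(X_Σ); each relation:

  P = {1,4}:  v_{1} + v_{4} = 0 — sig = (2; —)
  P = {3,8}:  v_{3} + v_{8} = 0 — sig = (2; —)
  P = {5,7}:  v_{5} + v_{7} = 0 — sig = (2; —)
  P = {1,2}:  v_{1} + v_{2} = v_{7} — sig = (2; 1)
  P = {2,5}:  v_{2} + v_{5} = v_{4} — sig = (2; 1)
  P = {2,8}:  v_{2} + v_{8} = v_{10} — sig = (2; 1)
  P = {2,9}:  v_{2} + v_{9} = v_{6} — sig = (2; 1)
  P = {3,10}:  v_{3} + v_{10} = v_{2} — sig = (2; 1)
  P = {4,7}:  v_{4} + v_{7} = v_{2} — sig = (2; 1)
  P = {1,6}:  v_{1} + v_{6} = v_{7} + v_{9} — sig = (2; 1,1)
  P = {1,10}:  v_{1} + v_{10} = v_{7} + v_{8} — sig = (2; 1,1)
  P = {5,9}:  v_{5} + v_{9} = v_{2} + v_{3} — sig = (2; 1,1)
  P = {5,10}:  v_{5} + v_{10} = v_{4} + v_{8} — sig = (2; 1,1)
  P = {8,9}:  v_{8} + v_{9} = v_{2} + v_{7} — sig = (2; 1,1)
  P = {1,9}:  v_{1} + v_{9} = v_{3} + 2·v_{7} — sig = (2; 1,2)
  P = {4,9}:  v_{4} + v_{9} = 2·v_{2} + v_{3} — sig = (2; 1,2)
  P = {5,6}:  v_{5} + v_{6} = 2·v_{2} + v_{3} — sig = (2; 1,2)
  P = {6,8}:  v_{6} + v_{8} = 2·v_{2} + v_{7} — sig = (2; 1,2)
  P = {9,10}:  v_{9} + v_{10} = 2·v_{2} + v_{7} — sig = (2; 1,2)
  P = {4,6}:  v_{4} + v_{6} = 3·v_{2} + v_{3} — sig = (2; 1,3)
  P = {6,10}:  v_{6} + v_{10} = 3·v_{2} + v_{7} — sig = (2; 1,3)
  P = {2,3,7}:  v_{2} + v_{3} + v_{7} = v_{9} — sig = (3; 1)
  P = {3,6,7}:  v_{3} + v_{6} + v_{7} = 2·v_{9} — sig = (3; 2)

Signatures (|P|; sorted positive RHS coefficients), sorted:
    |P|=2: 21 collections, coeffs (), (), (), (1), (1), (1), (1), (1), (1), (1,1), (1,1), (1,1), (1,1), (1,1), (1,2), (1,2), (1,2), (1,2), (1,2), (1,3), (1,3)
    |P|=3: 2 collections, coeffs (1), (2)


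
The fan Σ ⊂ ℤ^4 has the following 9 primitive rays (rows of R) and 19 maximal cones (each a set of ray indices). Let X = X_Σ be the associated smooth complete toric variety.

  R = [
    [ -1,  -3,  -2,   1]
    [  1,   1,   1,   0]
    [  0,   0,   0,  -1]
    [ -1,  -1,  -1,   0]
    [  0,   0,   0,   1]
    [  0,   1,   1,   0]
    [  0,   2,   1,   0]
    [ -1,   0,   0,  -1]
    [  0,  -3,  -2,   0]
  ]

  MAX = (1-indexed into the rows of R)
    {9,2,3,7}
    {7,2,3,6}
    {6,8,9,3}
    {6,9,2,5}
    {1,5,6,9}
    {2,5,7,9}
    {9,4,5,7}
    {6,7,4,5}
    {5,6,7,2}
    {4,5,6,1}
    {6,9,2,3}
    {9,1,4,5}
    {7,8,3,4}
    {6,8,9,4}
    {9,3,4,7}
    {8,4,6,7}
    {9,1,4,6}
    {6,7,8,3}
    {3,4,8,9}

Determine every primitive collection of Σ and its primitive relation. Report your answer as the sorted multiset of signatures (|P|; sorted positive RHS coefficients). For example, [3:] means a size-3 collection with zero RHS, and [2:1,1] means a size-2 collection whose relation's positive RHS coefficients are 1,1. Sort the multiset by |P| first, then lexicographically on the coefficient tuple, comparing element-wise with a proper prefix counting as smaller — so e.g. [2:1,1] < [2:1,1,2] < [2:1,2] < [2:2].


Minimal non-faces — 12 found among 9 rays, 19 max cones:

  P={2,4}:  v_{2} + v_{4} = 0  ⇒ sig = [2:]
  P={3,5}:  v_{3} + v_{5} = 0  ⇒ sig = [2:]
  P={1,7}:  v_{1} + v_{7} = v_{4} + v_{5}  ⇒ sig = [2:1,1]
  P={2,8}:  v_{2} + v_{8} = v_{3} + v_{6}  ⇒ sig = [2:1,1]
  P={5,8}:  v_{5} + v_{8} = v_{4} + v_{6}  ⇒ sig = [2:1,1]
  P={1,2}:  v_{1} + v_{2} = v_{5} + v_{6} + v_{9}  ⇒ sig = [2:1,1,1]
  P={1,3}:  v_{1} + v_{3} = v_{4} + v_{6} + v_{9}  ⇒ sig = [2:1,1,1]
  P={1,8}:  v_{1} + v_{8} = 2·v_{4} + 2·v_{6} + v_{9}  ⇒ sig = [2:1,2,2]
  P={6,7,9}:  v_{6} + v_{7} + v_{9} = 0  ⇒ sig = [3:]
  P={3,4,6}:  v_{3} + v_{4} + v_{6} = v_{8}  ⇒ sig = [3:1]
  P={7,8,9}:  v_{7} + v_{8} + v_{9} = v_{3} + v_{4}  ⇒ sig = [3:1,1]
  P={4,5,6,9}:  v_{4} + v_{5} + v_{6} + v_{9} = v_{1}  ⇒ sig = [4:1]

Sorted signature multiset PRS(X):
    |P|=2: 8 collections, coeffs (), (), (1,1), (1,1), (1,1), (1,1,1), (1,1,1), (1,2,2)
    |P|=3: 3 collections, coeffs (), (1), (1,1)
    |P|=4: 1 collection, coeffs (1)


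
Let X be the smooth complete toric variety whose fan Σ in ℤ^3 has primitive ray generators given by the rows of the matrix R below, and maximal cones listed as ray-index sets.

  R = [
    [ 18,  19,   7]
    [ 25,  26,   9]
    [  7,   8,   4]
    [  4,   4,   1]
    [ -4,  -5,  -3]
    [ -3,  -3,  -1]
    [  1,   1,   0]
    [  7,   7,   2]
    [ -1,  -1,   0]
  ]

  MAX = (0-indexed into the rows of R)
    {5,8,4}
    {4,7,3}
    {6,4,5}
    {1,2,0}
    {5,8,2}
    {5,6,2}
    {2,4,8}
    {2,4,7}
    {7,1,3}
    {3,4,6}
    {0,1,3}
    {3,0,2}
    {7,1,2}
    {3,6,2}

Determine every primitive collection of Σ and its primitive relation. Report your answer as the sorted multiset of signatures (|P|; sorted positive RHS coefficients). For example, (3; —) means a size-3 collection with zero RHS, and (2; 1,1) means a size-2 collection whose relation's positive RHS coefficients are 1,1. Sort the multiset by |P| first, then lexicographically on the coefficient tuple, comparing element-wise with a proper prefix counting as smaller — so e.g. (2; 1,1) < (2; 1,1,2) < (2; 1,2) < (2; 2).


Minimal non-faces — 20 found among 9 rays, 14 max cones:

  • {6,8}:  v_{6} + v_{8} = 0 — sig = (2; —)
  • {0,7}:  v_{0} + v_{7} = v_{1} — sig = (2; 1)
  • {3,5}:  v_{3} + v_{5} = v_{6} — sig = (2; 1)
  • {5,7}:  v_{5} + v_{7} = v_{3} — sig = (2; 1)
  • {1,5}:  v_{1} + v_{5} = v_{0} + v_{3} — sig = (2; 1,1)
  • {3,8}:  v_{3} + v_{8} = v_{2} + v_{4} — sig = (2; 1,1)
  • {0,8}:  v_{0} + v_{8} = 2·v_{2} + v_{4} + v_{7} — sig = (2; 1,1,2)
  • {0,5}:  v_{0} + v_{5} = v_{2} + 2·v_{3} — sig = (2; 1,2)
  • {1,6}:  v_{1} + v_{6} = v_{0} + 2·v_{3} — sig = (2; 1,2)
  • {1,8}:  v_{1} + v_{8} = 2·v_{2} + v_{4} + 2·v_{7} — sig = (2; 1,2,2)
  • {0,6}:  v_{0} + v_{6} = v_{2} + 3·v_{3} — sig = (2; 1,3)
  • {0,4}:  v_{0} + v_{4} = 2·v_{7} — sig = (2; 2)
  • {6,7}:  v_{6} + v_{7} = 2·v_{3} — sig = (2; 2)
  • {7,8}:  v_{7} + v_{8} = 2·v_{2} + 2·v_{4} — sig = (2; 2,2)
  • {1,4}:  v_{1} + v_{4} = 3·v_{7} — sig = (2; 3)
  • {2,4,5}:  v_{2} + v_{4} + v_{5} = 0 — sig = (3; —)
  • {2,3,4}:  v_{2} + v_{3} + v_{4} = v_{7} — sig = (3; 1)
  • {2,3,7}:  v_{2} + v_{3} + v_{7} = v_{0} — sig = (3; 1)
  • {2,4,6}:  v_{2} + v_{4} + v_{6} = v_{3} — sig = (3; 1)
  • {1,2,3}:  v_{1} + v_{2} + v_{3} = 2·v_{0} — sig = (3; 2)

so the primitive-relation signature multiset is
    |P|=2: 15 collections, coeffs (), (1), (1), (1), (1,1), (1,1), (1,1,2), (1,2), (1,2), (1,2,2), (1,3), (2), (2), (2,2), (3)
    |P|=3: 5 collections, coeffs (), (1), (1), (1), (2)


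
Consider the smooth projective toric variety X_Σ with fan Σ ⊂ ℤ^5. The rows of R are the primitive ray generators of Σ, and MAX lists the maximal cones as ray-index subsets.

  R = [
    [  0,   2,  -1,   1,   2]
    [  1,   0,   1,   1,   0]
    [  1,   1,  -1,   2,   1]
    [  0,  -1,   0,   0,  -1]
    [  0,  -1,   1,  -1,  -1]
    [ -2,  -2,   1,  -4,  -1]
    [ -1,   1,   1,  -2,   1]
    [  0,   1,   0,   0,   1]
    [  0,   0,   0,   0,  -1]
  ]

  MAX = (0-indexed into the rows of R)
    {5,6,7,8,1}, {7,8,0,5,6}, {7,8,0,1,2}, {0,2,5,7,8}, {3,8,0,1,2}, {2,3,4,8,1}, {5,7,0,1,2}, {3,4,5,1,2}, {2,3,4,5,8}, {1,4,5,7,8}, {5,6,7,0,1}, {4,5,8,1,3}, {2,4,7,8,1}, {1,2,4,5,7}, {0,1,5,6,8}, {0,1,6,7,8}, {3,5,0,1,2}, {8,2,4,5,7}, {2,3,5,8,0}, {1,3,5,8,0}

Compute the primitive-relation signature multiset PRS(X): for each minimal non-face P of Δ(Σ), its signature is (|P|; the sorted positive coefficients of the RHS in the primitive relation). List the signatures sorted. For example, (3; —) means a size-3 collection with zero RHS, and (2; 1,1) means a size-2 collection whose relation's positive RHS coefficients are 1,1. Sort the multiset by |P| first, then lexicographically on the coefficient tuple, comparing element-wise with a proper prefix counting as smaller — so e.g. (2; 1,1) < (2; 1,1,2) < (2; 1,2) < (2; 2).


7 minimal non-faces of Δ(Σ) (on 9 rays):

  • {3,7}:  v_{3} + v_{7} = 0  →  sig = (2; —)
  • {0,4}:  v_{0} + v_{4} = v_{7}  →  sig = (2; 1)
  • {3,6}:  v_{3} + v_{6} = v_{0} + v_{1} + v_{5} + v_{8}  →  sig = (2; 1,1,1,1)
  • {4,6}:  v_{4} + v_{6} = v_{1} + v_{5} + 2·v_{7} + v_{8}  →  sig = (2; 1,1,1,2)
  • {2,6}:  v_{2} + v_{6} = 2·v_{7}  →  sig = (2; 2)
  • {1,2,5,8}:  v_{1} + v_{2} + v_{5} + v_{8} = v_{4}  →  sig = (4; 1)
  • {0,1,5,7,8}:  v_{0} + v_{1} + v_{5} + v_{7} + v_{8} = v_{6}  →  sig = (5; 1)

so the primitive-relation signature multiset is
[(2; —), (2; 1), (2; 1,1,1,1), (2; 1,1,1,2), (2; 2), (4; 1), (5; 1)]


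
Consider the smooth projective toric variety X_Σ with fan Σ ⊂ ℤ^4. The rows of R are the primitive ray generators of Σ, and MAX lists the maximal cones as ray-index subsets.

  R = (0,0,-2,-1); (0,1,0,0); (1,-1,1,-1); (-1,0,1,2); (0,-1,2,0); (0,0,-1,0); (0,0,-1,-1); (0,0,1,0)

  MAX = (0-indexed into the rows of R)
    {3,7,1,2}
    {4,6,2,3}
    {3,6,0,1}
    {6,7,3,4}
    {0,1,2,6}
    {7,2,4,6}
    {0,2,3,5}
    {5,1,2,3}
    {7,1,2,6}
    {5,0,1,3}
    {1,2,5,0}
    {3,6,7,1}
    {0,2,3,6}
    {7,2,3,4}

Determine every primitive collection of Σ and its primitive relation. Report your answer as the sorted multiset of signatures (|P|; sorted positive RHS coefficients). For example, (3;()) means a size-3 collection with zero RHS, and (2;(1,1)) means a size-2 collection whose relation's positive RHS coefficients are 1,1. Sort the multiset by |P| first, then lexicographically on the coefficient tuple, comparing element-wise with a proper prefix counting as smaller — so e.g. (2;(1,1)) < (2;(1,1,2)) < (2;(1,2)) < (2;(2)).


9 collections generate NE(X_Σ); each relation:

  {5,7}:  v_{5} + v_{7} = 0 — sig = (2;())
  {0,7}:  v_{0} + v_{7} = v_{6} — sig = (2;(1))
  {5,6}:  v_{5} + v_{6} = v_{0} — sig = (2;(1))
  {4,5}:  v_{4} + v_{5} = v_{2} + v_{3} + v_{6} — sig = (2;(1,1,1))
  {0,4}:  v_{0} + v_{4} = v_{2} + v_{3} + 2·v_{6} — sig = (2;(1,1,2))
  {1,4}:  v_{1} + v_{4} = 2·v_{7} — sig = (2;(2))
  {0,1,2,3}:  v_{0} + v_{1} + v_{2} + v_{3} = 0 — sig = (4;())
  {1,2,3,6}:  v_{1} + v_{2} + v_{3} + v_{6} = v_{7} — sig = (4;(1))
  {2,3,6,7}:  v_{2} + v_{3} + v_{6} + v_{7} = v_{4} — sig = (4;(1))

so the primitive-relation signature multiset is
    |P|=2: 6 collections, coeffs (), (1), (1), (1,1,1), (1,1,2), (2)
    |P|=4: 3 collections, coeffs (), (1), (1)


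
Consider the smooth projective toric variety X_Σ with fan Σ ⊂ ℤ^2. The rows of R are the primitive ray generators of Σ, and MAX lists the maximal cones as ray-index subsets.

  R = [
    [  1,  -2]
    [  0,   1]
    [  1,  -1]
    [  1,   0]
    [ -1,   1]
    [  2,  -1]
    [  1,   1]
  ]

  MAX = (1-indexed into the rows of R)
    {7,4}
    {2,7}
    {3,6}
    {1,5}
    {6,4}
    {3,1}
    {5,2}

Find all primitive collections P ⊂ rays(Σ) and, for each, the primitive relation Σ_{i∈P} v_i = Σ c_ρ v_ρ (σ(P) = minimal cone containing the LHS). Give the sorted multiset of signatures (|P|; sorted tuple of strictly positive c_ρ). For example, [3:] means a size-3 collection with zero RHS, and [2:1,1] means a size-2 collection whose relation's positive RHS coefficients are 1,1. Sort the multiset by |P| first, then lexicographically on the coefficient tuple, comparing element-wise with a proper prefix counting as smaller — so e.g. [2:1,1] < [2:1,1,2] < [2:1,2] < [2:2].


Δ(Σ) — 7 vertices, 14 min non-faces:

  P={3,5}:  v_{3} + v_{5} = 0  →  sig = [2:]
  P={1,2}:  v_{1} + v_{2} = v_{3}  →  sig = [2:1]
  P={1,7}:  v_{1} + v_{7} = v_{6}  →  sig = [2:1]
  P={2,3}:  v_{2} + v_{3} = v_{4}  →  sig = [2:1]
  P={2,4}:  v_{2} + v_{4} = v_{7}  →  sig = [2:1]
  P={3,4}:  v_{3} + v_{4} = v_{6}  →  sig = [2:1]
  P={4,5}:  v_{4} + v_{5} = v_{2}  →  sig = [2:1]
  P={5,6}:  v_{5} + v_{6} = v_{4}  →  sig = [2:1]
  P={1,4}:  v_{1} + v_{4} = 2·v_{3}  →  sig = [2:2]
  P={2,6}:  v_{2} + v_{6} = 2·v_{4}  →  sig = [2:2]
  P={3,7}:  v_{3} + v_{7} = 2·v_{4}  →  sig = [2:2]
  P={5,7}:  v_{5} + v_{7} = 2·v_{2}  →  sig = [2:2]
  P={1,6}:  v_{1} + v_{6} = 3·v_{3}  →  sig = [2:3]
  P={6,7}:  v_{6} + v_{7} = 3·v_{4}  →  sig = [2:3]

Hence PRS(X_Σ) =
    |P|=2: 14 collections, coeffs (), (1), (1), (1), (1), (1), (1), (1), (2), (2), (2), (2), (3), (3)


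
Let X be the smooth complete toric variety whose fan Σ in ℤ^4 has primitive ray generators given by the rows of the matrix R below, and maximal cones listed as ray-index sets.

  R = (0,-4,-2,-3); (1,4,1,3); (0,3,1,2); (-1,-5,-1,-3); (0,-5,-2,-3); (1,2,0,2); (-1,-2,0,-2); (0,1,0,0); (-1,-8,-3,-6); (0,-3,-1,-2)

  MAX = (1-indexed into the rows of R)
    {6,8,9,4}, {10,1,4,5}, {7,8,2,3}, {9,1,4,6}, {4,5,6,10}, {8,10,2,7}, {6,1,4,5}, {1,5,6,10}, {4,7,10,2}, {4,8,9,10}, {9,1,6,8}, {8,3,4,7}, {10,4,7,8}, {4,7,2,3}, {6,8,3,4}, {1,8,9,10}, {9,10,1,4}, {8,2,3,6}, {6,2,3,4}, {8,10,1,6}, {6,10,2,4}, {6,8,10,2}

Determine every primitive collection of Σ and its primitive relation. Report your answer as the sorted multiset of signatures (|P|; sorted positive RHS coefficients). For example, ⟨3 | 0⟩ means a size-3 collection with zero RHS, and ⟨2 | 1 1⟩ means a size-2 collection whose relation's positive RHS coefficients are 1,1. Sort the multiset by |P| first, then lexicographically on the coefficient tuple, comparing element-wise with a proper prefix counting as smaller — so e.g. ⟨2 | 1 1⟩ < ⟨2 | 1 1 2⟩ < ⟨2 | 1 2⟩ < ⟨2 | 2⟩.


18 collections generate NE(X_Σ); each relation:

  {3,10}:  v_{3} + v_{10} = 0  ⇒ sig = ⟨2 | 0⟩
  {6,7}:  v_{6} + v_{7} = 0  ⇒ sig = ⟨2 | 0⟩
  {2,9}:  v_{2} + v_{9} = v_{1}  ⇒ sig = ⟨2 | 1⟩
  {5,8}:  v_{5} + v_{8} = v_{1}  ⇒ sig = ⟨2 | 1⟩
  {2,5}:  v_{2} + v_{5} = v_{6} + v_{10}  ⇒ sig = ⟨2 | 1 1⟩
  {1,2}:  v_{1} + v_{2} = v_{6} + v_{8} + v_{10}  ⇒ sig = ⟨2 | 1 1 1⟩
  {3,5}:  v_{3} + v_{5} = v_{4} + v_{6} + v_{8}  ⇒ sig = ⟨2 | 1 1 1⟩
  {5,7}:  v_{5} + v_{7} = v_{4} + v_{8} + v_{10}  ⇒ sig = ⟨2 | 1 1 1⟩
  {1,3}:  v_{1} + v_{3} = v_{4} + v_{6} + 2·v_{8}  ⇒ sig = ⟨2 | 1 1 2⟩
  {1,7}:  v_{1} + v_{7} = v_{4} + 2·v_{8} + v_{10}  ⇒ sig = ⟨2 | 1 1 2⟩
  {5,9}:  v_{5} + v_{9} = 2·v_{1} + v_{4}  ⇒ sig = ⟨2 | 1 2⟩
  {3,9}:  v_{3} + v_{9} = 2·v_{4} + v_{6} + 3·v_{8}  ⇒ sig = ⟨2 | 1 2 3⟩
  {7,9}:  v_{7} + v_{9} = 2·v_{4} + 3·v_{8} + v_{10}  ⇒ sig = ⟨2 | 1 2 3⟩
  {2,4,8}:  v_{2} + v_{4} + v_{8} = 0  ⇒ sig = ⟨3 | 0⟩
  {1,4,8}:  v_{1} + v_{4} + v_{8} = v_{9}  ⇒ sig = ⟨3 | 1⟩
  {6,9,10}:  v_{6} + v_{9} + v_{10} = v_{1} + v_{5}  ⇒ sig = ⟨3 | 1 1⟩
  {4,6,8,10}:  v_{4} + v_{6} + v_{8} + v_{10} = v_{5}  ⇒ sig = ⟨4 | 1⟩
  {1,4,6,10}:  v_{1} + v_{4} + v_{6} + v_{10} = 2·v_{5}  ⇒ sig = ⟨4 | 2⟩

Hence PRS(X_Σ) =
{ ⟨2 | 0⟩ ×2,  ⟨2 | 1⟩ ×2,  ⟨2 | 1 1⟩,  ⟨2 | 1 1 1⟩ ×3,  ⟨2 | 1 1 2⟩ ×2,  ⟨2 | 1 2⟩,  ⟨2 | 1 2 3⟩ ×2,  ⟨3 | 0⟩,  ⟨3 | 1⟩,  ⟨3 | 1 1⟩,  ⟨4 | 1⟩,  ⟨4 | 2⟩ }
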